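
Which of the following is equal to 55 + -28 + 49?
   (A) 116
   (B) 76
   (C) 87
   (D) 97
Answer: B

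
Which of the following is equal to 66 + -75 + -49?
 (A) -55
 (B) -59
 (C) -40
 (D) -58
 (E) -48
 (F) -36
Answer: D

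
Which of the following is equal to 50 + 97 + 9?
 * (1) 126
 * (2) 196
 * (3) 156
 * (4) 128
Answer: 3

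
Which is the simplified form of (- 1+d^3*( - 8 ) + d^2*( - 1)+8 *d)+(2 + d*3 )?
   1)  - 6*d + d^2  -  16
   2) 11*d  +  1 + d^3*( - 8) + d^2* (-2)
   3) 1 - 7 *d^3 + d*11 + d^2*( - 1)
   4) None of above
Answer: 4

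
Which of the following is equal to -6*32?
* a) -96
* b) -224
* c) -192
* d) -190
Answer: c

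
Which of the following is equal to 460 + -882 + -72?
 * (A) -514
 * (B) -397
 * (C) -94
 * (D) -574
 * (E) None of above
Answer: E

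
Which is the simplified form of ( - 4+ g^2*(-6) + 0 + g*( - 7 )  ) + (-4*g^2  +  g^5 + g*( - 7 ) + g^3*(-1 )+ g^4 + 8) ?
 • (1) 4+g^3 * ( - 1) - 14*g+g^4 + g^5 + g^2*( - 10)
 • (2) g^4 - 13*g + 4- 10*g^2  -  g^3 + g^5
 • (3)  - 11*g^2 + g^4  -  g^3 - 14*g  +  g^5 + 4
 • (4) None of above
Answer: 1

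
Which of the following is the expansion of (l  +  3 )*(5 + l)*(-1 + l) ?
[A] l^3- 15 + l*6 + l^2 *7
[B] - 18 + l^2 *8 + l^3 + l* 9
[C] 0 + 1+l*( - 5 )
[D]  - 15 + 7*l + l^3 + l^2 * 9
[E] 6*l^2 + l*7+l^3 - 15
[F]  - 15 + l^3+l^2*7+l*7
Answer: F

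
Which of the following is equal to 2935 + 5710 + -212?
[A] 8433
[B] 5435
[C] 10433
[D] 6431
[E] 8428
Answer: A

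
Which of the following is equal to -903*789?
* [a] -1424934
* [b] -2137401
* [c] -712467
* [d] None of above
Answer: c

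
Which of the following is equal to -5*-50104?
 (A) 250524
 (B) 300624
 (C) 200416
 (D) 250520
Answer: D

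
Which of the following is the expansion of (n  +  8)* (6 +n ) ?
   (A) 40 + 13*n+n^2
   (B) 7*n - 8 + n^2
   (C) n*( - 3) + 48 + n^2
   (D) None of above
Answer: D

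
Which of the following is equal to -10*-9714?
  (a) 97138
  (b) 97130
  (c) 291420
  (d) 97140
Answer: d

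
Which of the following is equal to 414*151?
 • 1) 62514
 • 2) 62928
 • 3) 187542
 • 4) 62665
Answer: 1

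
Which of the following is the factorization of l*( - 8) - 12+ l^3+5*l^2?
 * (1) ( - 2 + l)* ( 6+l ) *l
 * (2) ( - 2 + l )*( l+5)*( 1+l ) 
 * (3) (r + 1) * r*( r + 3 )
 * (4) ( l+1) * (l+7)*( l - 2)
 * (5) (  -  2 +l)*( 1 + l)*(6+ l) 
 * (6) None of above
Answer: 5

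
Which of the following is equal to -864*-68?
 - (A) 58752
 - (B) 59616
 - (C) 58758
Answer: A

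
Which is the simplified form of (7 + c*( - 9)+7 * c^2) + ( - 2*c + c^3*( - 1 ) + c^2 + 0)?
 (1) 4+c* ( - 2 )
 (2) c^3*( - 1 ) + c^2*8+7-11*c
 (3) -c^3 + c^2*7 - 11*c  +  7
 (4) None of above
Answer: 2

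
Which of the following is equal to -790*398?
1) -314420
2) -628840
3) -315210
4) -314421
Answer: 1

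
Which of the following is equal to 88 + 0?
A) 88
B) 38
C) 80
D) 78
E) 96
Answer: A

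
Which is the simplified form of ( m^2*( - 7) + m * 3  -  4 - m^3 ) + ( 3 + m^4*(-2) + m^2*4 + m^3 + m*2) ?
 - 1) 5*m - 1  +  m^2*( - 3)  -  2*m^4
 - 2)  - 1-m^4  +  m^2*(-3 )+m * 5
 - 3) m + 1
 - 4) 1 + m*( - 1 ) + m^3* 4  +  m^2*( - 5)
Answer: 1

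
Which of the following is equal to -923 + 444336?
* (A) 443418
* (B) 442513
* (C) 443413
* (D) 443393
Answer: C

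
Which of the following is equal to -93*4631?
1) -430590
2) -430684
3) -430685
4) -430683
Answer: 4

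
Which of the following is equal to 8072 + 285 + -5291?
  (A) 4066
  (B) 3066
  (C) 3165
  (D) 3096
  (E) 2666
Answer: B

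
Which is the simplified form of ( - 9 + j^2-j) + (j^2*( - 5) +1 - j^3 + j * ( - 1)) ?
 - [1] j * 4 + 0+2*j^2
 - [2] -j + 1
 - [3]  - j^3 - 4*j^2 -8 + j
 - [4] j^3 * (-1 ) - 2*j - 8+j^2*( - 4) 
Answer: 4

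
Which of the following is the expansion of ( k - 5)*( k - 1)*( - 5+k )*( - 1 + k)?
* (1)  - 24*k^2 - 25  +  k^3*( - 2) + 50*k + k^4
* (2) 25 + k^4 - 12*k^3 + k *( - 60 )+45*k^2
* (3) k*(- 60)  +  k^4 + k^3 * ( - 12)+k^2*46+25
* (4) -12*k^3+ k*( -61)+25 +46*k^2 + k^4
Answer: 3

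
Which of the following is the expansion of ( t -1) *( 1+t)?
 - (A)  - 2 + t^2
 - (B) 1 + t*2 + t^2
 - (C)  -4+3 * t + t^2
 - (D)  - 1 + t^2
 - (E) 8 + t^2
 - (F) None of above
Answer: D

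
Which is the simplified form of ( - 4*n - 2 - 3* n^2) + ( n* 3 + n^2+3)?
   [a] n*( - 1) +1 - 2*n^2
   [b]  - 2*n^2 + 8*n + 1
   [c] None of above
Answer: a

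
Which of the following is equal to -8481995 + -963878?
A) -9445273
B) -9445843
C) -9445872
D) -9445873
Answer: D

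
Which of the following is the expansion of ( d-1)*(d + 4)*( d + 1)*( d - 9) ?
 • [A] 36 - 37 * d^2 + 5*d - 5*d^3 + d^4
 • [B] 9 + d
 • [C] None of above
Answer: A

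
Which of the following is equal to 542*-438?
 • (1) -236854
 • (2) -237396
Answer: 2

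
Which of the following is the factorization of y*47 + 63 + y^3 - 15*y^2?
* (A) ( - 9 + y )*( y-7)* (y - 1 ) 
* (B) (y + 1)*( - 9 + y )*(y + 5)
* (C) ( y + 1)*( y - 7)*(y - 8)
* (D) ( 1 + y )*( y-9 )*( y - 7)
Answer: D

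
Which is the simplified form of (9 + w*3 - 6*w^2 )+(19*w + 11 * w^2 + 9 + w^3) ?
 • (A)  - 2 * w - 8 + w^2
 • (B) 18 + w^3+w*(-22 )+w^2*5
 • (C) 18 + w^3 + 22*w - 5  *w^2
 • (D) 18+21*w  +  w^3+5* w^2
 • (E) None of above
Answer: E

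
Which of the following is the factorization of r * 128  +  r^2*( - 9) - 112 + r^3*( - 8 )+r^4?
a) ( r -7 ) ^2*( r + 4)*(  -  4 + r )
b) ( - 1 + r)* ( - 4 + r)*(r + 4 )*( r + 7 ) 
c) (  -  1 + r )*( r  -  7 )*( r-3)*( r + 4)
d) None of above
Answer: d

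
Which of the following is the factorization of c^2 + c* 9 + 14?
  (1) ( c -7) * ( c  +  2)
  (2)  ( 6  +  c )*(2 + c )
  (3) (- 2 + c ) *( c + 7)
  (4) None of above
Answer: 4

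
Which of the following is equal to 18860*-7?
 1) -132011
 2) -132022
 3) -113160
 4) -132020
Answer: 4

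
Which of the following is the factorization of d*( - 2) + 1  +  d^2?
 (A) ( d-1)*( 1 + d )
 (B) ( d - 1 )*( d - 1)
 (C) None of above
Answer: B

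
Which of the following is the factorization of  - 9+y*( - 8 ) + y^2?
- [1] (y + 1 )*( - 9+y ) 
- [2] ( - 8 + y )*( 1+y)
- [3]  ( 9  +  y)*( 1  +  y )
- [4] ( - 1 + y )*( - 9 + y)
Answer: 1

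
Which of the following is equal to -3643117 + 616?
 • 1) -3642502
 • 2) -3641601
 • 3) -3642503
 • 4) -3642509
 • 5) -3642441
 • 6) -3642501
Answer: 6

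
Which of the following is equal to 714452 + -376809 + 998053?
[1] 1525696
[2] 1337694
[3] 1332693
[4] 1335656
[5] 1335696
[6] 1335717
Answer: 5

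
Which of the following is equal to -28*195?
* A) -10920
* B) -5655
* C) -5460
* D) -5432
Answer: C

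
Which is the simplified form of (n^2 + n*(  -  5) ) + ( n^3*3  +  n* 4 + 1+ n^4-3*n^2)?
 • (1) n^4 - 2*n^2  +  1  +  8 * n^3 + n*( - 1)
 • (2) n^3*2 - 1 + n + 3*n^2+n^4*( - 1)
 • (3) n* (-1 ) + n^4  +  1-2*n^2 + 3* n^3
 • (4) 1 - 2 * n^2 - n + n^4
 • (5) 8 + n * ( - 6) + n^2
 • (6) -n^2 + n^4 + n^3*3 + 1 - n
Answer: 3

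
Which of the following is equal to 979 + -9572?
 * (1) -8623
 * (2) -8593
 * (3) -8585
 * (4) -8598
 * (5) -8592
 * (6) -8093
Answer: 2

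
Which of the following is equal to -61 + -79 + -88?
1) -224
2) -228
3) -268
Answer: 2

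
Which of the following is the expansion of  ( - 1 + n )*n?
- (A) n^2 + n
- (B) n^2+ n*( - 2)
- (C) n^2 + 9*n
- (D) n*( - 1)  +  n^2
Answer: D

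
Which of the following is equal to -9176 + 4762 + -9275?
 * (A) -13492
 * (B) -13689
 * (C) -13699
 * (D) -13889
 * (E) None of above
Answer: B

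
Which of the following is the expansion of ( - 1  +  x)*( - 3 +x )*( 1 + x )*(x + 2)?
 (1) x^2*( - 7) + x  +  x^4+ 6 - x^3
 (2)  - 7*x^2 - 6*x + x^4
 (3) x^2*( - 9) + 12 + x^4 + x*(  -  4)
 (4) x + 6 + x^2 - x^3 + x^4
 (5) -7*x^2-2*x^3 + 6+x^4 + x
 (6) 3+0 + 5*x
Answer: 1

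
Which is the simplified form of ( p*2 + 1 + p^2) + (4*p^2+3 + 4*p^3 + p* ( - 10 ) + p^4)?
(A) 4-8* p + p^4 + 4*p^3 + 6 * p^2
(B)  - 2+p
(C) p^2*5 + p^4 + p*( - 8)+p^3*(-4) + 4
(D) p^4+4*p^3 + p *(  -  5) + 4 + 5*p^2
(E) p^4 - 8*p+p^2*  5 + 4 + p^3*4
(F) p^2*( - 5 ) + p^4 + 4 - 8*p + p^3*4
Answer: E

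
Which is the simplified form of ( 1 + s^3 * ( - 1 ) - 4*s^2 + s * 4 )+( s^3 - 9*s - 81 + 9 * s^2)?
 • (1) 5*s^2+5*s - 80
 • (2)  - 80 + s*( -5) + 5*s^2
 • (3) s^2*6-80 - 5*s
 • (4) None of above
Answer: 2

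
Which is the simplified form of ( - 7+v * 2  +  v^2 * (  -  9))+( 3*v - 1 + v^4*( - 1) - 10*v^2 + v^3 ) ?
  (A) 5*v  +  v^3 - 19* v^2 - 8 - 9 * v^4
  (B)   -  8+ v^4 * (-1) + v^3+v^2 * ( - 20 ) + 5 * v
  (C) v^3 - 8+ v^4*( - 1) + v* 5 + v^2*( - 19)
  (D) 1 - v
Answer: C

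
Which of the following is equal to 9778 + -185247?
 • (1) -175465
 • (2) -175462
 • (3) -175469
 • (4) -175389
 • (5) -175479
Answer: 3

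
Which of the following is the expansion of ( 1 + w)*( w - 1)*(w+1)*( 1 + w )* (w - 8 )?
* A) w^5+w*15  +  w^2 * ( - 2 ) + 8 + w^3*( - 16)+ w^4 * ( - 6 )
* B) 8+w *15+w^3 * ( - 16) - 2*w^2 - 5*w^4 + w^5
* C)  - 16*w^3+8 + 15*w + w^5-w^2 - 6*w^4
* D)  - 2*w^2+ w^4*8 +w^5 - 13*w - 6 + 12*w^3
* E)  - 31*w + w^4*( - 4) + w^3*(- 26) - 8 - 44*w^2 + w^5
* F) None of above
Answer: A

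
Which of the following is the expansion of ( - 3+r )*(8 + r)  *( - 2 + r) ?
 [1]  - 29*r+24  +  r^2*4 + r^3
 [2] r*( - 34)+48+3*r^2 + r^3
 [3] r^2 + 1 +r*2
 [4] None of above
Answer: 2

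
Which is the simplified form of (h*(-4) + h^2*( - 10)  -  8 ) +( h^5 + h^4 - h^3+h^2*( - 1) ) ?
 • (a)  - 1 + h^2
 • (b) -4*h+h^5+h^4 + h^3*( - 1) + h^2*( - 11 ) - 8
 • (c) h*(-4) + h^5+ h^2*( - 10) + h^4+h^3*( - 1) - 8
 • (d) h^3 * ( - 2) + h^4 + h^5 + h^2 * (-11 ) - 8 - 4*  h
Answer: b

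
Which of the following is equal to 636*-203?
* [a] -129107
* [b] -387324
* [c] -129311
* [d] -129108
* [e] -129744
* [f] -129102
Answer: d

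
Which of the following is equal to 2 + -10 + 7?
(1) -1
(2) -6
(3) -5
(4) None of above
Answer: 1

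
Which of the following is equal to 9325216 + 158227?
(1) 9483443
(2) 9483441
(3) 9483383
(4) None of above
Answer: 1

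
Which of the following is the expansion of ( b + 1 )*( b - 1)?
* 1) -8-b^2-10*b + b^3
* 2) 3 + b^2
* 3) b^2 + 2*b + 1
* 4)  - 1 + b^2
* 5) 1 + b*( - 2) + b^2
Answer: 4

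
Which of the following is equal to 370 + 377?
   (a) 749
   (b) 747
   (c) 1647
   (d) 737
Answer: b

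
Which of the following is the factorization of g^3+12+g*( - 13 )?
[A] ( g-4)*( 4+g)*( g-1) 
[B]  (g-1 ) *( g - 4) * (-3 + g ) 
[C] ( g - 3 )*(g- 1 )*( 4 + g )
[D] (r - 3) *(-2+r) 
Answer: C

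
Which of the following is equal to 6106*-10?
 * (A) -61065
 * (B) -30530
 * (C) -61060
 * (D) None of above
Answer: C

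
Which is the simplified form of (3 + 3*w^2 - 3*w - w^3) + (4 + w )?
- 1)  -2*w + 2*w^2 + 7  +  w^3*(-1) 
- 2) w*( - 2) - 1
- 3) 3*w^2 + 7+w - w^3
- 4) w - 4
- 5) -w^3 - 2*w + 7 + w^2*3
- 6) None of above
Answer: 5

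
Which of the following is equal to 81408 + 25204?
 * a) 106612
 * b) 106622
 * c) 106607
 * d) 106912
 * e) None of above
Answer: a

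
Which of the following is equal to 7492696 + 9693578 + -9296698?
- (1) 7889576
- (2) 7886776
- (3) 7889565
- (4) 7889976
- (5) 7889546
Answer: 1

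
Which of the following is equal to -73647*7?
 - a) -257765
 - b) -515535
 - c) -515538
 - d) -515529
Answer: d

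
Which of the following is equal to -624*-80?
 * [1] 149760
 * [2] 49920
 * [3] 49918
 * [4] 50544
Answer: 2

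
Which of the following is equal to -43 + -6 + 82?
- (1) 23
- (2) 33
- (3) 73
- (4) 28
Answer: 2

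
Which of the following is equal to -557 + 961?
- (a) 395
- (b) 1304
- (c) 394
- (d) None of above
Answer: d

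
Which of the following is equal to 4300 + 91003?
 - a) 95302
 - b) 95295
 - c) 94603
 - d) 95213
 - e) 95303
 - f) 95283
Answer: e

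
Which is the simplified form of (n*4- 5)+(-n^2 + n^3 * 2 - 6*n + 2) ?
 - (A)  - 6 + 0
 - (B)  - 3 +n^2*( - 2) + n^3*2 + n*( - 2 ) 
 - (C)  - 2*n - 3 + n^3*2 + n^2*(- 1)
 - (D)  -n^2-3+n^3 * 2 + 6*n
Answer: C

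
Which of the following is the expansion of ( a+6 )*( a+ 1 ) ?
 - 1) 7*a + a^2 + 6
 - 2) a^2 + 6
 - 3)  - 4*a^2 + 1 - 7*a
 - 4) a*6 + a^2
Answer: 1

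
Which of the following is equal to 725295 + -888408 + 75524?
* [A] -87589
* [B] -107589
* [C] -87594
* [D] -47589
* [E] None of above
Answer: A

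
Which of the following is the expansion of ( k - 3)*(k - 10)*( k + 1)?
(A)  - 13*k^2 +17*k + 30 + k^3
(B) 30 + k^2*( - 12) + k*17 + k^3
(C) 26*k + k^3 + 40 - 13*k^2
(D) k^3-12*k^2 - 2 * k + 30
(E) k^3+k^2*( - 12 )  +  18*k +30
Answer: B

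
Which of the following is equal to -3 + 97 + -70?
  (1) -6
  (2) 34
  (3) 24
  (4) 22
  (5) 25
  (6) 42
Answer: 3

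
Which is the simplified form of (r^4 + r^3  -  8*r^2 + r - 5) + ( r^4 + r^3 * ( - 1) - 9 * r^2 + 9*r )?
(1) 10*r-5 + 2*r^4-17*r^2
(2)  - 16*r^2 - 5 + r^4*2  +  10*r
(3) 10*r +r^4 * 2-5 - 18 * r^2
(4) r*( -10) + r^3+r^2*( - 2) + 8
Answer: 1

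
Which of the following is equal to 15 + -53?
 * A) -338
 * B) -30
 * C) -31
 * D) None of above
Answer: D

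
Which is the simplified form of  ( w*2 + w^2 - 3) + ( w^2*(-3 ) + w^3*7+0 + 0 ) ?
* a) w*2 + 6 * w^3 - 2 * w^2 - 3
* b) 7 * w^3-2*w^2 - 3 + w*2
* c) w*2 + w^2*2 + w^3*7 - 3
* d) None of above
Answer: b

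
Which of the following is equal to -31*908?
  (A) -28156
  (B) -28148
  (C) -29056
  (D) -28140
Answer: B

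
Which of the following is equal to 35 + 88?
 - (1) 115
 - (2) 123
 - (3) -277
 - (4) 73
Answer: 2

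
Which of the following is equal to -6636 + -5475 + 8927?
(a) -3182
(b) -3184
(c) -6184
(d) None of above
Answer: b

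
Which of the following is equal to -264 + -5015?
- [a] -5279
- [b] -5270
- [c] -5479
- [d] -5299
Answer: a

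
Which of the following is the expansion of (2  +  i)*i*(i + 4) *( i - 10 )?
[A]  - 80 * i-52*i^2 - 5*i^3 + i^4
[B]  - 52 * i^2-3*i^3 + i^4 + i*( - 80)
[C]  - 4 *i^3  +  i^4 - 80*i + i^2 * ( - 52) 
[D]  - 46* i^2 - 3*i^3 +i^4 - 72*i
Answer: C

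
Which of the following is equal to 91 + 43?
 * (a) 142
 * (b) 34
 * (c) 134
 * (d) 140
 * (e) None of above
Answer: c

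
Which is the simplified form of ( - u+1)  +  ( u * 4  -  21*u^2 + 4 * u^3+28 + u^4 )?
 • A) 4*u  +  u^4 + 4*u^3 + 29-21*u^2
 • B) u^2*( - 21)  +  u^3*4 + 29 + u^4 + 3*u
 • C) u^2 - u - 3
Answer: B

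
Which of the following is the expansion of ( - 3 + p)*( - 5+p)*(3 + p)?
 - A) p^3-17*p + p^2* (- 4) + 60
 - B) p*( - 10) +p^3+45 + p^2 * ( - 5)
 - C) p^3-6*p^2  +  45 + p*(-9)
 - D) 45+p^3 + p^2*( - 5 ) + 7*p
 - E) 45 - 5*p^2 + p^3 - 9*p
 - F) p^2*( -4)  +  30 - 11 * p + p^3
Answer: E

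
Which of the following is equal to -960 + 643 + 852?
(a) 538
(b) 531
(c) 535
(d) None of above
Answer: c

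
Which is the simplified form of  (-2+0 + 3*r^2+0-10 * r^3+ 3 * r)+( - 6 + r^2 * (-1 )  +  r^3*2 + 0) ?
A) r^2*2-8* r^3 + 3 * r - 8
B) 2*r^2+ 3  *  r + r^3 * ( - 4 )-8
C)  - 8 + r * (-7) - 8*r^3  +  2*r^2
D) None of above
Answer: A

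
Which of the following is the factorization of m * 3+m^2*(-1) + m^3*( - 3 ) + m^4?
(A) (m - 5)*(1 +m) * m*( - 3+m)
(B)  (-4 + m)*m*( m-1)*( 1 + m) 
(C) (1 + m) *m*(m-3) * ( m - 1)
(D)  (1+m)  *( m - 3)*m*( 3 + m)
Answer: C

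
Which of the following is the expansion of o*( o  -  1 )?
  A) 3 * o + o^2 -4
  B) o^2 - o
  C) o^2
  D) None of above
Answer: B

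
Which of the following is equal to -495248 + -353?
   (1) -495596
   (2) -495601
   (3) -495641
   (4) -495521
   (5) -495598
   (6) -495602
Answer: 2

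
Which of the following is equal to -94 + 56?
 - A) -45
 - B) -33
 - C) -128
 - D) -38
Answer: D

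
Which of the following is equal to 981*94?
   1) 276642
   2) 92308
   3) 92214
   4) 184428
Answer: 3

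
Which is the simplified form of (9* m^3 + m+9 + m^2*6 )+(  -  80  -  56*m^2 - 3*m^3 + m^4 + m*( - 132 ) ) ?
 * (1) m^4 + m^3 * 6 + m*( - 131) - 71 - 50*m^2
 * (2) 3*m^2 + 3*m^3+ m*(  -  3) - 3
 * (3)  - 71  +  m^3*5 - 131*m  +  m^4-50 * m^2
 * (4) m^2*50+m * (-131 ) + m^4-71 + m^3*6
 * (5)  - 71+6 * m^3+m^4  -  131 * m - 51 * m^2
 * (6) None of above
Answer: 1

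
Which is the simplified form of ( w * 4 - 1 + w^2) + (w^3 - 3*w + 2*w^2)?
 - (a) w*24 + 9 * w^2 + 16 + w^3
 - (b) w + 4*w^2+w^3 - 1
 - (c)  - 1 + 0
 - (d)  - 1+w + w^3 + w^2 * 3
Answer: d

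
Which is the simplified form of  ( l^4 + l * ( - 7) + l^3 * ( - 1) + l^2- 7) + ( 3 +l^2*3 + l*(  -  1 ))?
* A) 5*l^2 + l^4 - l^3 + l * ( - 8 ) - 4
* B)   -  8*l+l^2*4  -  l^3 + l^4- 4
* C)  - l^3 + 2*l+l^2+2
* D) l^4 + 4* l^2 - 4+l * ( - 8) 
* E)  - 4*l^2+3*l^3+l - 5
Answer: B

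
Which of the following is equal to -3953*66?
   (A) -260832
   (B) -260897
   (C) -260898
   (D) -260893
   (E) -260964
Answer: C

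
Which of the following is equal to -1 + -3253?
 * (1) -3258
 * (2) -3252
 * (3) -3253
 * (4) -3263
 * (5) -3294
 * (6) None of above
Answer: 6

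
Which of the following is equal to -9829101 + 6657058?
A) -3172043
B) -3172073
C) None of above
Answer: A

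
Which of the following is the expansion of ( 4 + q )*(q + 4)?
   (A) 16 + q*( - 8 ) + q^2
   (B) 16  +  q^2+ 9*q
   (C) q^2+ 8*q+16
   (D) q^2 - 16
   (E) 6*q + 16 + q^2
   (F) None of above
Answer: C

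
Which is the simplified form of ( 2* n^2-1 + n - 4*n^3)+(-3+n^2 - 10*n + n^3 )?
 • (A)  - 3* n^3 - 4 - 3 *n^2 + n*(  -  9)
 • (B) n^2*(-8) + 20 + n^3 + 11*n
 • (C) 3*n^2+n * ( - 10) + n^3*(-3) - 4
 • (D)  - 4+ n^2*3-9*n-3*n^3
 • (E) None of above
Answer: D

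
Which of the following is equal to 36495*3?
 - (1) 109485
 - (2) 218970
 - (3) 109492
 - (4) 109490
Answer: 1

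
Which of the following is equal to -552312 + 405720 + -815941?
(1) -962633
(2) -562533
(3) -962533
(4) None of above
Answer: 3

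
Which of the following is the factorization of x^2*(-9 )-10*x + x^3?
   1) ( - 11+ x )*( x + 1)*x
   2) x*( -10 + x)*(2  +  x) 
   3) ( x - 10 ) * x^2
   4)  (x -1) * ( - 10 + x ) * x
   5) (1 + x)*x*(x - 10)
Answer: 5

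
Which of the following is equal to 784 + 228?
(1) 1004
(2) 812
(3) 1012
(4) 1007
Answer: 3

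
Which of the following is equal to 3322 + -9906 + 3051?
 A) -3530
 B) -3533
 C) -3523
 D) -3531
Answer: B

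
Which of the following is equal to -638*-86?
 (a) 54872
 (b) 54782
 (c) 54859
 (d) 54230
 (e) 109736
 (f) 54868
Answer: f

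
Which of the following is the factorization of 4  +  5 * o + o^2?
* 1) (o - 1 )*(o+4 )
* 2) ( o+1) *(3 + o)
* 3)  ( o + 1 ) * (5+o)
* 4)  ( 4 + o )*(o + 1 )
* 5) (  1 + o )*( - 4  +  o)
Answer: 4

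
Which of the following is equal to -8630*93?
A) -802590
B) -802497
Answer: A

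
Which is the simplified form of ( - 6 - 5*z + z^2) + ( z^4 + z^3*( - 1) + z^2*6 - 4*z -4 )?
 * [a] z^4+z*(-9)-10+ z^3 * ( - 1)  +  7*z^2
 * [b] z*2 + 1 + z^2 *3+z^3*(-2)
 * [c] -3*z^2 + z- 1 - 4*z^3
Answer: a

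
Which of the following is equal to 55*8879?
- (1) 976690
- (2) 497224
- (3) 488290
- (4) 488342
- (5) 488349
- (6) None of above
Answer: 6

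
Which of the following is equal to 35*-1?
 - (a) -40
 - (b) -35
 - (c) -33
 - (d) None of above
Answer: b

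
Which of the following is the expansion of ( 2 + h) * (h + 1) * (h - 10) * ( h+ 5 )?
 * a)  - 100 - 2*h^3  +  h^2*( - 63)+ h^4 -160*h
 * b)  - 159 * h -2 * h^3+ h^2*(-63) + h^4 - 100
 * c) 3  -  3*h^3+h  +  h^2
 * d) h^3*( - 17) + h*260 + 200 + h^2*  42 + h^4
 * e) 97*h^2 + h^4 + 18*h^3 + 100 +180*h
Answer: a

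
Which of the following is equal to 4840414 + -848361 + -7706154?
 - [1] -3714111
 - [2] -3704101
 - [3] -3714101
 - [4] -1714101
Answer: 3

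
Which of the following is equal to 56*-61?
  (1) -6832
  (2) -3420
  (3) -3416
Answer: 3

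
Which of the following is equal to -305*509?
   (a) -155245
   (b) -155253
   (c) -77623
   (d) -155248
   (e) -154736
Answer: a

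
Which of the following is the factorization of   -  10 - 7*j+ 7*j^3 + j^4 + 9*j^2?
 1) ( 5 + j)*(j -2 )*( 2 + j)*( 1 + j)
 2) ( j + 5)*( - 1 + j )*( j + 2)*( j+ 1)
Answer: 2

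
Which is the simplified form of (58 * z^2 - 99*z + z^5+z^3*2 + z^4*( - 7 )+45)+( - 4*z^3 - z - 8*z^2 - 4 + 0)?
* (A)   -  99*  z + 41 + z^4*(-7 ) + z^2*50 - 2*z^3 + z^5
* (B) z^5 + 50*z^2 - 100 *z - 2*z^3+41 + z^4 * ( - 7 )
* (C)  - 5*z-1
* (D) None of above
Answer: B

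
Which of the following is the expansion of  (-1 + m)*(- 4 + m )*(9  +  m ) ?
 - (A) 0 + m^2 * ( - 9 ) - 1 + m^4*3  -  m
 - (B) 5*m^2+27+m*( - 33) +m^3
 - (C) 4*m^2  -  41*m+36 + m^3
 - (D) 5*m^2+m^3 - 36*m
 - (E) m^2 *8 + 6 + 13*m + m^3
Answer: C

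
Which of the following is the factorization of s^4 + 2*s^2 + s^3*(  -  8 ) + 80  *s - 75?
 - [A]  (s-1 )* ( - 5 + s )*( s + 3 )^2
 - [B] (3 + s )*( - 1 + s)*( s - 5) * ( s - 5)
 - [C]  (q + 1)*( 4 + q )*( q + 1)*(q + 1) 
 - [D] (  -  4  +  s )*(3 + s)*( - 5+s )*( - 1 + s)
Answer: B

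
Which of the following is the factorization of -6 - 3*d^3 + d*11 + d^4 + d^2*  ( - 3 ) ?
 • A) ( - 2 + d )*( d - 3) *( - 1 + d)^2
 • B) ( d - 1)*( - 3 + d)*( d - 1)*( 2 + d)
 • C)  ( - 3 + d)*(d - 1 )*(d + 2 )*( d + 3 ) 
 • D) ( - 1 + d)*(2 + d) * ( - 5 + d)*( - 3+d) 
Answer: B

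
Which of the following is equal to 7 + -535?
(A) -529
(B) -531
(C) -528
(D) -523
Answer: C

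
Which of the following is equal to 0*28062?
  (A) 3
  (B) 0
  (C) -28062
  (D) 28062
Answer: B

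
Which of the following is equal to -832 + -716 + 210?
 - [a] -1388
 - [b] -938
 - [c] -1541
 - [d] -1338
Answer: d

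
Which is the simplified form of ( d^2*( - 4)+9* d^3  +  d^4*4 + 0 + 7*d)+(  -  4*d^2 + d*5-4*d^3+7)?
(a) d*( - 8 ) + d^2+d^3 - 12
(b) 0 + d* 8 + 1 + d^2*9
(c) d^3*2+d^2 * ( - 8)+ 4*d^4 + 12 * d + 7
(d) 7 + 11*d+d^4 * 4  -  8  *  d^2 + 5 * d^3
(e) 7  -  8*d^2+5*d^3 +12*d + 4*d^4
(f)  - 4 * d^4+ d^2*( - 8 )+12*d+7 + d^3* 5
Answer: e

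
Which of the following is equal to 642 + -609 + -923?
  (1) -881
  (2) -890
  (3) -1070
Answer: 2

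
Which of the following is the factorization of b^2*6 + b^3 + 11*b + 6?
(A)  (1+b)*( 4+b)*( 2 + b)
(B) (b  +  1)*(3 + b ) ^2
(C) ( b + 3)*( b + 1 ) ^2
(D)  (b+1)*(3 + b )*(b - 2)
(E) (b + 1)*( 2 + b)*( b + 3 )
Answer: E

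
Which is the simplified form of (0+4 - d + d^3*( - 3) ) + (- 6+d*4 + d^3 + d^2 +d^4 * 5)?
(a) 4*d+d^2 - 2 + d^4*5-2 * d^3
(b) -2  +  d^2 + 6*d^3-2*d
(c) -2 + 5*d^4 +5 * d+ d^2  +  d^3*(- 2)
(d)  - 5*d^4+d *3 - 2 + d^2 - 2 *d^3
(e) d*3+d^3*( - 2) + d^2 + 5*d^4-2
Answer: e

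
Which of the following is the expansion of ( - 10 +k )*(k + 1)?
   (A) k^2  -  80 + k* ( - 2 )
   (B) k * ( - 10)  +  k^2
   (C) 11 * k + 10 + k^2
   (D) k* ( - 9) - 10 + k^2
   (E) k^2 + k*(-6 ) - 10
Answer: D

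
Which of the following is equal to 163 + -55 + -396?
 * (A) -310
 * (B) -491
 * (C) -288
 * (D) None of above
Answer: C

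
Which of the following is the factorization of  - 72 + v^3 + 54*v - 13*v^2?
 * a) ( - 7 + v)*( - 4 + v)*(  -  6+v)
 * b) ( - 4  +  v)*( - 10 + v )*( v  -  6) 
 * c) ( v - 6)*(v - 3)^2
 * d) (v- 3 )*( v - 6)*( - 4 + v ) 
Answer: d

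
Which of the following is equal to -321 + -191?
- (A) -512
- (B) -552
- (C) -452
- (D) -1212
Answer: A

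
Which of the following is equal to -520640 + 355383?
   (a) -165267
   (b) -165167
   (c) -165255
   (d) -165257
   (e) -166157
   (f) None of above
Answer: d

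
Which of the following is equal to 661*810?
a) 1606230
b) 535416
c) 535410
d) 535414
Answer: c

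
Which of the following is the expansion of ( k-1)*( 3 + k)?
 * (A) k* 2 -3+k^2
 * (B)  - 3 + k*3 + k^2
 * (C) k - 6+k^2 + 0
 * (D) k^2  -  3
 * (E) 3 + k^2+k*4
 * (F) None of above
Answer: A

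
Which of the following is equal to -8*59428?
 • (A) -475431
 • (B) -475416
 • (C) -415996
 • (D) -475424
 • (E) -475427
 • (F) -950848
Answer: D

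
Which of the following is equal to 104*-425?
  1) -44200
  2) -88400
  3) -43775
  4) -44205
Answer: 1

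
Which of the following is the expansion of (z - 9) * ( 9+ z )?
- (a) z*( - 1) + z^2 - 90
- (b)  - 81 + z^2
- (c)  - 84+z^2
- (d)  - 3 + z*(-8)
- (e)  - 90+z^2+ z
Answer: b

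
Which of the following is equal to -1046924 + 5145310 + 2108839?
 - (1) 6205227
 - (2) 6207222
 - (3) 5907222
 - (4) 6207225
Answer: 4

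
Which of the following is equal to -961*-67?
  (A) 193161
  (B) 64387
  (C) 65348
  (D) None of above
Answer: B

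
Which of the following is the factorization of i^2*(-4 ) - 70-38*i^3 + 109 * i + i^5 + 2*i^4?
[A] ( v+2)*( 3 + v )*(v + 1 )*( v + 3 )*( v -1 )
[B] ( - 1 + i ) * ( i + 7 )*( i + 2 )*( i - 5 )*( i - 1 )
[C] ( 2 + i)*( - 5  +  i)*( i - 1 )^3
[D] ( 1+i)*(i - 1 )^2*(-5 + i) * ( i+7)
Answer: B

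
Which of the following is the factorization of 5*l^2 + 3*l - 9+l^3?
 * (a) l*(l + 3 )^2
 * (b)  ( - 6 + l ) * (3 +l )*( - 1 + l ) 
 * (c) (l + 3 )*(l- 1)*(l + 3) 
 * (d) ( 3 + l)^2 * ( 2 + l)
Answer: c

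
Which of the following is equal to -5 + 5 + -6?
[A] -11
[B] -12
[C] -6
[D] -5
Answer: C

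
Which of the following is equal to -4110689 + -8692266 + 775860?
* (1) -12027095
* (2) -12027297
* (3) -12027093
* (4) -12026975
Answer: 1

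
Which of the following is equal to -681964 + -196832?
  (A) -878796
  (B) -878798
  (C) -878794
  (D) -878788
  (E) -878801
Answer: A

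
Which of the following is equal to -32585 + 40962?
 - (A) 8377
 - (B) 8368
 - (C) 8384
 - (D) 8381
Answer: A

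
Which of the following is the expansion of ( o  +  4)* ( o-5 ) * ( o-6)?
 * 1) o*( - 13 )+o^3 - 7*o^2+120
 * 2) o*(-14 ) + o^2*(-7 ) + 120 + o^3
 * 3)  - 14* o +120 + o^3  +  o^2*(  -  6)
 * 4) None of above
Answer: 2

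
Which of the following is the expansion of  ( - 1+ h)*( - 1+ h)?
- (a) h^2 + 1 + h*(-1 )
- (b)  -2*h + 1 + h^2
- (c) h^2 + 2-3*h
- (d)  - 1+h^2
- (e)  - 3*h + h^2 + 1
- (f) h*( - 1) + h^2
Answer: b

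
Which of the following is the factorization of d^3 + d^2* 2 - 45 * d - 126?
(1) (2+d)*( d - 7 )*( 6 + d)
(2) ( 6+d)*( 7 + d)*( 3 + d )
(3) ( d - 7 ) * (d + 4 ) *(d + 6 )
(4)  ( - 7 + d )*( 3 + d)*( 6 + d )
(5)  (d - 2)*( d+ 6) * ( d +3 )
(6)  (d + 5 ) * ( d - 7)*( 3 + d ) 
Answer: 4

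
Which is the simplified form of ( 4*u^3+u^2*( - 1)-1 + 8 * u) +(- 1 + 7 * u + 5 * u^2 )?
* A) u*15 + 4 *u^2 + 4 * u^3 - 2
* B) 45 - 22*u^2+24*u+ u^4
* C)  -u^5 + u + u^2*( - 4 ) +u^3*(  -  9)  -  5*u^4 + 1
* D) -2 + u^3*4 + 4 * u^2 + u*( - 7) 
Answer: A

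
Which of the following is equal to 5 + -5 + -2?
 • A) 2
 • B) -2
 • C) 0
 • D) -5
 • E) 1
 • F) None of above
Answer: B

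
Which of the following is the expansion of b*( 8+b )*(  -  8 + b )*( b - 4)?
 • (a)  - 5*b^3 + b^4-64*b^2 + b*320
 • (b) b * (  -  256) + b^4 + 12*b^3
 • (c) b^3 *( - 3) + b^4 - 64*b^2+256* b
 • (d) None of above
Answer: d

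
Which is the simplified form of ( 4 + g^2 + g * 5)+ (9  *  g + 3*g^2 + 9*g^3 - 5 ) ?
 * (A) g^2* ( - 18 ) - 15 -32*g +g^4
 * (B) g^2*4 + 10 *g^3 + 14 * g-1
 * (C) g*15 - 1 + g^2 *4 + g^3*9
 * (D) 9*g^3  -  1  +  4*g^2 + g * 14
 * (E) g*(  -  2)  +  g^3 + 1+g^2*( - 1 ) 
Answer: D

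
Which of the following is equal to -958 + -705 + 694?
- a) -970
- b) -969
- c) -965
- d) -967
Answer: b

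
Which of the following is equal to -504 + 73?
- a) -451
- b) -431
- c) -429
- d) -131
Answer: b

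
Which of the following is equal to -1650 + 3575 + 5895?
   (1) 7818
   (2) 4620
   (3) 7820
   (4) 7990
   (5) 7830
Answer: 3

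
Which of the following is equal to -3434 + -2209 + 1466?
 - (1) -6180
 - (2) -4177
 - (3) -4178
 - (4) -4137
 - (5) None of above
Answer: 2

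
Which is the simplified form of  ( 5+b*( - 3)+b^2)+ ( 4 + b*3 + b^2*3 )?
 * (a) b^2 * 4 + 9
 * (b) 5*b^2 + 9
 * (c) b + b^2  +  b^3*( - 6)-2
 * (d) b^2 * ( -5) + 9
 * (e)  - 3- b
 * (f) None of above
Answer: a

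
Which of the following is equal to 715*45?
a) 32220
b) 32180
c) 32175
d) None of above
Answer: c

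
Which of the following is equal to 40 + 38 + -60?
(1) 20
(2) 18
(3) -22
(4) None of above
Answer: 2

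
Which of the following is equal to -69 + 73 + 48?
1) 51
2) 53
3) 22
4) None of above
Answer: 4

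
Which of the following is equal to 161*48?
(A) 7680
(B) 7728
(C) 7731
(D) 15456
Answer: B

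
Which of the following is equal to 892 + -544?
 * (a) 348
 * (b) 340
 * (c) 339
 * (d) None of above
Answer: a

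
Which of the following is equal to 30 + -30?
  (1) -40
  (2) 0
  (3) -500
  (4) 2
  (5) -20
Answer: 2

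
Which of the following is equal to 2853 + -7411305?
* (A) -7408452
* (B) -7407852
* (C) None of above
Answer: A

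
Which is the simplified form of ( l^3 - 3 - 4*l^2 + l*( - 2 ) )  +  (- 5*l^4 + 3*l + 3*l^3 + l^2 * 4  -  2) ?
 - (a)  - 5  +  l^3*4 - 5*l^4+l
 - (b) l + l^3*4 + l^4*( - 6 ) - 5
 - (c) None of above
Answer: a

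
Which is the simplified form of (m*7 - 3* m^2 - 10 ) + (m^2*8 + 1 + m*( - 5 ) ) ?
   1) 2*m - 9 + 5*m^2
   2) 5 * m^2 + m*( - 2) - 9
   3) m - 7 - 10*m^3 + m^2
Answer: 1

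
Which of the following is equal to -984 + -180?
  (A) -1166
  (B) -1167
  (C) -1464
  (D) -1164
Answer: D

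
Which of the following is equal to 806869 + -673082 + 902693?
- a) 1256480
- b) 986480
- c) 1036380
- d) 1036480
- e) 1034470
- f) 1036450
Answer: d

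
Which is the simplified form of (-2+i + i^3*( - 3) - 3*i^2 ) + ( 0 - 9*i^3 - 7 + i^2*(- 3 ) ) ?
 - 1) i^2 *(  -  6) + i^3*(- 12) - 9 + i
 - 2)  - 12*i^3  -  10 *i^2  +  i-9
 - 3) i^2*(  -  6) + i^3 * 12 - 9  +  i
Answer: 1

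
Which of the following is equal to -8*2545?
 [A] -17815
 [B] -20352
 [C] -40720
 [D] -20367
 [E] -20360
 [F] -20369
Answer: E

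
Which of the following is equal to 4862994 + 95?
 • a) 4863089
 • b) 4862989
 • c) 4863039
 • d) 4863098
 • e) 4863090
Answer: a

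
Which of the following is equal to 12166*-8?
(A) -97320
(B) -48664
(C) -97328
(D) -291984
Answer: C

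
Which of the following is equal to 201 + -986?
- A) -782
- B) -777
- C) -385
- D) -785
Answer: D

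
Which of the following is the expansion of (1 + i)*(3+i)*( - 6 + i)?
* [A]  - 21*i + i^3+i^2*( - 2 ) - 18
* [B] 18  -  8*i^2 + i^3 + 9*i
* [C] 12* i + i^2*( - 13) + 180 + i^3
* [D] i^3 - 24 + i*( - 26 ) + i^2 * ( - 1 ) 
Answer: A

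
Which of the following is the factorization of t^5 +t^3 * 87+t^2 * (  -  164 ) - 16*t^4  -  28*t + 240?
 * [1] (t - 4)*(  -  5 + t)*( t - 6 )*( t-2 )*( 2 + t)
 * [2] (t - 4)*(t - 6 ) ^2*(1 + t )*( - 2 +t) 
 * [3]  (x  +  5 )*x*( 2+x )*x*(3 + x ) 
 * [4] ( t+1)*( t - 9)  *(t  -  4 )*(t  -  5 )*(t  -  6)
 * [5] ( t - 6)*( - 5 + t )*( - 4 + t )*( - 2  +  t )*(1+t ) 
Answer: 5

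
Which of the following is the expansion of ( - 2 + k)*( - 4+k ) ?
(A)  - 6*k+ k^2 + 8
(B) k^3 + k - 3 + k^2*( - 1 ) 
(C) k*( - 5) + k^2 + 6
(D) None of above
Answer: A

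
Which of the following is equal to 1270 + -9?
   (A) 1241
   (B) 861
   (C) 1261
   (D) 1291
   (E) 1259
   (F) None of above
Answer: C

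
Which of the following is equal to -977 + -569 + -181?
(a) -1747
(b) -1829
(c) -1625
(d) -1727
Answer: d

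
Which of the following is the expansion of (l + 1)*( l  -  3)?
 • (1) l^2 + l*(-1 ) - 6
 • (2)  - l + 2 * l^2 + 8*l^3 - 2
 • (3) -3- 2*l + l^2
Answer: 3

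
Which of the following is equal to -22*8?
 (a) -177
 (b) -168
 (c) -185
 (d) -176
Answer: d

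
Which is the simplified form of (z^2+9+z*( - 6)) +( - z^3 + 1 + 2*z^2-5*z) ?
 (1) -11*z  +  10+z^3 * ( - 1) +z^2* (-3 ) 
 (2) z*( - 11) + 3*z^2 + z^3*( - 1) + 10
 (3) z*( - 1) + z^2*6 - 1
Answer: 2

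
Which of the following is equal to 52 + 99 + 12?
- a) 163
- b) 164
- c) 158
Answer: a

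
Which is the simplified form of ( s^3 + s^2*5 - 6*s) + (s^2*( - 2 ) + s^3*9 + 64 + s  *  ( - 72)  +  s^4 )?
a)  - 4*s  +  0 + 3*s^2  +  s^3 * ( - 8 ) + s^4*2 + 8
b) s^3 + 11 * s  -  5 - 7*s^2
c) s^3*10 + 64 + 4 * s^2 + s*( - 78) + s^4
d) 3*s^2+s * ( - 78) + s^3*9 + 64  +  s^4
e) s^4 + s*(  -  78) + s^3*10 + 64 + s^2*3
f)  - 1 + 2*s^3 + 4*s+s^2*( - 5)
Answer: e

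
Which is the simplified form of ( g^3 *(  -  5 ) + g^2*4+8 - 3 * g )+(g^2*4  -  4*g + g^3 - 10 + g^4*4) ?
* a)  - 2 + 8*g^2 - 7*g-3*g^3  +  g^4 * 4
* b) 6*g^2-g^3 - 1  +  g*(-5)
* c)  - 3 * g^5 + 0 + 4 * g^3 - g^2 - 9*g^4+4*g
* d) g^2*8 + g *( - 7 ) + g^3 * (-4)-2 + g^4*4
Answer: d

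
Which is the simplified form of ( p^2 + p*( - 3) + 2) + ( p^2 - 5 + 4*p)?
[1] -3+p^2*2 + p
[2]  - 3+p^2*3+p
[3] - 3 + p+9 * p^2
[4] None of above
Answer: 1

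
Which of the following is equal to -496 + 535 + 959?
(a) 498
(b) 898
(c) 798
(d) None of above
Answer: d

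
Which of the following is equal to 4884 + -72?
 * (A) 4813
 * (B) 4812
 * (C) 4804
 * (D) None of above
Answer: B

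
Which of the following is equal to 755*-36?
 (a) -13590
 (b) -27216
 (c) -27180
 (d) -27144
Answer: c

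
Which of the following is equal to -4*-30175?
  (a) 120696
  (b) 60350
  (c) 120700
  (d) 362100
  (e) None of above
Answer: c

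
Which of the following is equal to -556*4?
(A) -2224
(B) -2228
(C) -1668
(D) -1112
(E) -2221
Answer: A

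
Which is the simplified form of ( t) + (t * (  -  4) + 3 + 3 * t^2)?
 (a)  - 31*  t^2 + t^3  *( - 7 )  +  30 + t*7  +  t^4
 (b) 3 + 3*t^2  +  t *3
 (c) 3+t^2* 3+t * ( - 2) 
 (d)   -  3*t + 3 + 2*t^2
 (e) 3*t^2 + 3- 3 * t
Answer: e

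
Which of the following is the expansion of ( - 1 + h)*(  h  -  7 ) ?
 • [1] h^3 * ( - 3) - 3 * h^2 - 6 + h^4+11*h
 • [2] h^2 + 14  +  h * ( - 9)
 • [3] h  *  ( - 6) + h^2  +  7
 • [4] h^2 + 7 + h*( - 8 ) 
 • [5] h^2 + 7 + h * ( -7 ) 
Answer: 4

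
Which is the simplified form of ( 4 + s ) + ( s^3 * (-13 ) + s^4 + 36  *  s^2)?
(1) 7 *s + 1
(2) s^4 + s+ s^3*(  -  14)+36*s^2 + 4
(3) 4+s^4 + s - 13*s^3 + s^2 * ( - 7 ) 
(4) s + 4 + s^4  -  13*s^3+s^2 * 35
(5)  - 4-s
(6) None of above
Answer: 6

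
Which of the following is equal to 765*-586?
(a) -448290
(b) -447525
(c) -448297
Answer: a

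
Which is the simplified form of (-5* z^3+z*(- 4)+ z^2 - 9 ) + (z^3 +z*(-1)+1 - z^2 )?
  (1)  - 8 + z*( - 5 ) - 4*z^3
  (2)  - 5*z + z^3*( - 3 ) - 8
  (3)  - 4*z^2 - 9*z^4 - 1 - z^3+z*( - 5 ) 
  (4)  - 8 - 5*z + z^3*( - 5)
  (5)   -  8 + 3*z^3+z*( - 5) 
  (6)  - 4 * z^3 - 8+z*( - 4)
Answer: 1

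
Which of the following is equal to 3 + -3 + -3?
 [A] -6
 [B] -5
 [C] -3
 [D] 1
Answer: C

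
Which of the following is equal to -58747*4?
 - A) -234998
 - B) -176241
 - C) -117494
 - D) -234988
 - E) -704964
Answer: D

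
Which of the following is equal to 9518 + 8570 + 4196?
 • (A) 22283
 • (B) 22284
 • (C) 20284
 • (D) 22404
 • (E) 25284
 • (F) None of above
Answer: B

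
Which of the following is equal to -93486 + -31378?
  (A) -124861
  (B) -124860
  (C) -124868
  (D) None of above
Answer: D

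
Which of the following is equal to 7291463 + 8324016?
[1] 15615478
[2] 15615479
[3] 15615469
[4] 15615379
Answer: 2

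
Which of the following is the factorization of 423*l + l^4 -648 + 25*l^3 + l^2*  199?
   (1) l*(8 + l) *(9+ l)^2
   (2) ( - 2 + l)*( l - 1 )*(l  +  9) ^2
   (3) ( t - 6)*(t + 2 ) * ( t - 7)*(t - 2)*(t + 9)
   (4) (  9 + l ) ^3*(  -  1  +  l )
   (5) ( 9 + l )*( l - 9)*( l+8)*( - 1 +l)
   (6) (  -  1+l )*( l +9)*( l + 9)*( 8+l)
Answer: 6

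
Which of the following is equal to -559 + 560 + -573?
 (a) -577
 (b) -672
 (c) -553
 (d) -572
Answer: d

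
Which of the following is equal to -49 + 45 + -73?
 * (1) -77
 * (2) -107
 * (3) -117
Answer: 1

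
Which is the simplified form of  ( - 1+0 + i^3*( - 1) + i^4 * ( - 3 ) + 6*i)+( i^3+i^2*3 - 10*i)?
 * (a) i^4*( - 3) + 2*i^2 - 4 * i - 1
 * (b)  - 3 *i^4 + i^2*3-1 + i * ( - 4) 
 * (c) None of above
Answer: b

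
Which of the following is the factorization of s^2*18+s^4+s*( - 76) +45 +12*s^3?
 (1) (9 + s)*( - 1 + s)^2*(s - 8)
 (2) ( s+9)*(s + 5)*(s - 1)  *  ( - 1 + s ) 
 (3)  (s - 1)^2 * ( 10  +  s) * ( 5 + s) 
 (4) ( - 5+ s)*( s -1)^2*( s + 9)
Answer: 2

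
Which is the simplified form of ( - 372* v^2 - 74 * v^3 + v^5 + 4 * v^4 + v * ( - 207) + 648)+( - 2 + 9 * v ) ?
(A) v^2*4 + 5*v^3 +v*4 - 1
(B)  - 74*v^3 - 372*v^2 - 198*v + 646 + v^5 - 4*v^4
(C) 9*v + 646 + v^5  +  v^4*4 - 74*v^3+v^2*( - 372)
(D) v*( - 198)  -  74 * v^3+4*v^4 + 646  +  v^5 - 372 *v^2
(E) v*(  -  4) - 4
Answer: D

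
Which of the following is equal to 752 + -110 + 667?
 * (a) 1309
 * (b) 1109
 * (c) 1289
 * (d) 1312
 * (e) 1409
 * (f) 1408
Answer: a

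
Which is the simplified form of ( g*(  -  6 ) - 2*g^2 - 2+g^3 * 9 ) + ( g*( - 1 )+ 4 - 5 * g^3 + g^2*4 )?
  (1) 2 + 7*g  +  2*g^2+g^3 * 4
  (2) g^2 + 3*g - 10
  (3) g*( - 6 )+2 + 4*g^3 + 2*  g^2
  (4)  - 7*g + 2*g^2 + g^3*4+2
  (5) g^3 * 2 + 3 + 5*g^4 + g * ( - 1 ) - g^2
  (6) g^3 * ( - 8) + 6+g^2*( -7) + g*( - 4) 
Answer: 4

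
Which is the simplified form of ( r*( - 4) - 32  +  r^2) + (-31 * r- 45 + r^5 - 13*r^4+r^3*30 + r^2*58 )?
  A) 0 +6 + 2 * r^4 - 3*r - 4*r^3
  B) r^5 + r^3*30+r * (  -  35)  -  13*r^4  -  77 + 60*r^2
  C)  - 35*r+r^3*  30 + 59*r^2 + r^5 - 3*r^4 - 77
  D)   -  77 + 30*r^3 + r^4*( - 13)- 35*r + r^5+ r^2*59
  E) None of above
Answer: D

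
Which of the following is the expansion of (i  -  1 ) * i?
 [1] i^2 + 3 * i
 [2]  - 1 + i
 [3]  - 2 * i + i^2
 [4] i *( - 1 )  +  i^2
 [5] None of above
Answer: 4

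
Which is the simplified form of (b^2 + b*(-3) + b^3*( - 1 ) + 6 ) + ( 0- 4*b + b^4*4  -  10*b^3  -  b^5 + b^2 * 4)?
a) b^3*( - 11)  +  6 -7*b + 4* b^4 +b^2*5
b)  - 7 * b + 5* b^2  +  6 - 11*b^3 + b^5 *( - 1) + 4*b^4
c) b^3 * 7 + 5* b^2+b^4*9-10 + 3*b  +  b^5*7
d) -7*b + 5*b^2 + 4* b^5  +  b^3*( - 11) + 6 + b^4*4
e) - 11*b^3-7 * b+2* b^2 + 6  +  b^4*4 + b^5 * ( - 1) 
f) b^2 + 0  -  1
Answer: b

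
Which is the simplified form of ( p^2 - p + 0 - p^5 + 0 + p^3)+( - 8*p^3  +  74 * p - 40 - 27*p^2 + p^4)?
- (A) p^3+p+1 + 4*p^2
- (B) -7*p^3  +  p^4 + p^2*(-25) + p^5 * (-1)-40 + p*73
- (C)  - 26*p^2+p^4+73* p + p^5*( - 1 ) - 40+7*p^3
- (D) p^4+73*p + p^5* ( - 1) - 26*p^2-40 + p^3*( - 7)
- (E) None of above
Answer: D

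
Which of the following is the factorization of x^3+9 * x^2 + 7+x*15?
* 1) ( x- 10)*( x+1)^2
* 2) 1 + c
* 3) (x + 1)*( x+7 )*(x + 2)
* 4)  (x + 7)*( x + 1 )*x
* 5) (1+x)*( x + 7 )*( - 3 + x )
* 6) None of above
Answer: 6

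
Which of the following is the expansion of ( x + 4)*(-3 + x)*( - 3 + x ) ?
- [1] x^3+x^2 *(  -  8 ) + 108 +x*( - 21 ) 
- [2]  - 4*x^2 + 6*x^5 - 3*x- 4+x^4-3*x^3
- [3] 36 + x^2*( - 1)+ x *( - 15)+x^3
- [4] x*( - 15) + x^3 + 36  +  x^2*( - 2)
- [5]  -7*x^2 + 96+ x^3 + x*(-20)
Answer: 4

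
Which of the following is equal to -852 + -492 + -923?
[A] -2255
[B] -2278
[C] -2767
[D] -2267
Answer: D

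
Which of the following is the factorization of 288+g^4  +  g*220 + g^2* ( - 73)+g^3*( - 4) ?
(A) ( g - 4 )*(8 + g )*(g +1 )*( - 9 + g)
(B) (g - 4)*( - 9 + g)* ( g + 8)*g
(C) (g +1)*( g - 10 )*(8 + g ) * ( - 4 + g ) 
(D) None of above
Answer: A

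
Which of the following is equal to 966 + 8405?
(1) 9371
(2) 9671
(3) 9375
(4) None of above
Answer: 1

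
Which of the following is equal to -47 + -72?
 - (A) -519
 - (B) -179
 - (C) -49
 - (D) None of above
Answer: D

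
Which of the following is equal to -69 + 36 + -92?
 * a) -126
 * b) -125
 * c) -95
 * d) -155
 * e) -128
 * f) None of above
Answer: b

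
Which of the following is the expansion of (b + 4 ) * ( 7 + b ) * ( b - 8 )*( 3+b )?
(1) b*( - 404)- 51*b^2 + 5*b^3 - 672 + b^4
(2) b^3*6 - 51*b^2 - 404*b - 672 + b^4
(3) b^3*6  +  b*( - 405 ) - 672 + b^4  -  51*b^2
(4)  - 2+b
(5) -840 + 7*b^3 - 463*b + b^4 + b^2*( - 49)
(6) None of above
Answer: 2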